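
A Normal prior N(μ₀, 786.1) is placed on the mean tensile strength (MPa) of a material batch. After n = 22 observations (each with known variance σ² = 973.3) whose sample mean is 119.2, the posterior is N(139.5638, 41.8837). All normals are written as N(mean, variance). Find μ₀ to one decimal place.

μ₀ = 501.4

With known observation variance, the Normal–Normal posterior has precision τ_n = τ₀ + n/σ² and mean μ_n = (τ₀μ₀ + (n/σ²)x̄)/τ_n.
Here τ₀ = 1/786.1 = 0.001272 and τ_data = 22/973.3 = 0.022604, so τ_n = 0.023876.
Rearranging for μ₀: μ₀ = (μ_n·τ_n − τ_data·x̄)/τ₀ = (139.5638·0.023876 − 0.022604·119.2) / 0.001272 = 0.637828/0.001272 ≈ 501.4.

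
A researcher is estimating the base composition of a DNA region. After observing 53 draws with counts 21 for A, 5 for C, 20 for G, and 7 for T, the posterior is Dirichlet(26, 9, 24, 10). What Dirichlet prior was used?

For a Dirichlet(α) prior with multinomial counts c, the posterior is Dirichlet(α + c) componentwise.
Subtract each count from the matching posterior parameter: 26−21=5, 9−5=4, 24−20=4, 10−7=3.

Dirichlet(5, 4, 4, 3)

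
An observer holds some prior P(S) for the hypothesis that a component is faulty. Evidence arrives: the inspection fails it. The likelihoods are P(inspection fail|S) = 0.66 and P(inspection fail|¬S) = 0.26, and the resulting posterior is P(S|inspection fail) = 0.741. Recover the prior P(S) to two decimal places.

In odds form, posterior odds = prior odds × likelihood ratio, so prior odds = posterior odds ÷ LR.
Posterior odds = 0.741/(1−0.741) = 2.8610. LR = 0.66/0.26 = 2.5385.
Prior odds = 2.8610/2.5385 = 1.1270, so P(S) = 1.1270/(1+1.1270) ≈ 0.53.

P(S) = 0.53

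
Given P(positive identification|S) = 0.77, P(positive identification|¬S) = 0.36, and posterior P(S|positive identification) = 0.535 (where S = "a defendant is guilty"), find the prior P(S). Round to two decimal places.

In odds form, posterior odds = prior odds × likelihood ratio, so prior odds = posterior odds ÷ LR.
Posterior odds = 0.535/(1−0.535) = 1.1505. LR = 0.77/0.36 = 2.1389.
Prior odds = 1.1505/2.1389 = 0.5379, so P(S) = 0.5379/(1+0.5379) ≈ 0.35.

P(S) = 0.35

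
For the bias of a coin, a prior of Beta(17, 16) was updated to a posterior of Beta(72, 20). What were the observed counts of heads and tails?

Under Beta–binomial conjugacy the posterior parameters are (a+s, b+f).
So s = 72 − 17 = 55 and f = 20 − 16 = 4.

55 heads and 4 tails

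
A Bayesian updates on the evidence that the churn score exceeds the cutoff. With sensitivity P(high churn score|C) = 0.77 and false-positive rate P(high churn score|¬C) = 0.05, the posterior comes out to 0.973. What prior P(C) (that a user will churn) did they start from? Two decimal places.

P(C) = 0.70

Bayes' rule in odds form gives O(C|E) = O(C)·[P(E|C)/P(E|¬C)], hence O(C) = O(C|E)/LR.
Posterior odds = 0.973/(1−0.973) = 36.0370. LR = 0.77/0.05 = 15.4000.
Prior odds = 36.0370/15.4000 = 2.3401, so P(C) = 2.3401/(1+2.3401) ≈ 0.70.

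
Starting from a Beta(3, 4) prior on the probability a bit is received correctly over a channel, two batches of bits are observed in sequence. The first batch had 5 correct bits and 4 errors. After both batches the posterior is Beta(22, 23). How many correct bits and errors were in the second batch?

Because Beta–binomial updating is additive in the counts, the combined data contributed (α_post−α_prior, β_post−β_prior) successes and failures.
Total across both batches: 22−3=19 correct bits, 23−4=19 errors.
Subtract the first batch: 19−5=14 correct bits and 19−4=15 errors.

14 correct bits and 15 errors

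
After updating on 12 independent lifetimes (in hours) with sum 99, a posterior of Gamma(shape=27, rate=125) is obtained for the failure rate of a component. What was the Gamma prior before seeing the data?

Gamma–exponential conjugacy: posterior shape = α + n, posterior rate = β + Σtᵢ.
So α = 27 − 12 = 15 and β = 125 − 99 = 26.

Gamma(shape=15, rate=26)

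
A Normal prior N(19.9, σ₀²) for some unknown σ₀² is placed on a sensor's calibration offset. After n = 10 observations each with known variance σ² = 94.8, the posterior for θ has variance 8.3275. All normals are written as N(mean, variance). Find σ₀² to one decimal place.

σ₀² = 68.5

For the Normal–Normal model with known σ², precisions add: τ_n = τ₀ + n/σ².
So 1/σ₀² = 1/8.3275 − 10/94.8 = 0.120084 − 0.105485 = 0.014599.
Hence σ₀² = 1/0.014599 ≈ 68.5.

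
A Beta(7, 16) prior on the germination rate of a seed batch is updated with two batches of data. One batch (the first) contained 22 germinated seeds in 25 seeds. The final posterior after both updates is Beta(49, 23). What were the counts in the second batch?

Because Beta–binomial updating is additive in the counts, the combined data contributed (α_post−α_prior, β_post−β_prior) successes and failures.
Total across both batches: 49−7=42 germinated seeds, 23−16=7 non-germinating seeds.
Subtract the first batch: 42−22=20 germinated seeds and 7−3=4 non-germinating seeds.

20 germinated seeds and 4 non-germinating seeds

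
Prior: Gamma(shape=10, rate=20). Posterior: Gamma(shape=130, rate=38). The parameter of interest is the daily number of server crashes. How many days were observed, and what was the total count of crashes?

n = 18 days with total 120 crashes

A Gamma(α, β) prior (rate parametrization) on a Poisson rate with n observations summing to S gives posterior Gamma(α+S, β+n).
Matching: Σxᵢ = 130 − 10 = 120 and n = 38 − 20 = 18.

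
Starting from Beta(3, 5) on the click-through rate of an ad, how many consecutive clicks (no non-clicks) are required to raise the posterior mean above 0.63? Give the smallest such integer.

After k clicks and 0 non-clicks the posterior is Beta(3+k, 5), with mean (3+k)/(3+5+k).
Set (3+k)/(8+k) > 0.63 and solve: k > (0.63·8 − 3)/(1 − 0.63) = 5.514.
The smallest integer exceeding 5.514 is 6, and checking k=6: (9)/(14) = 0.6429 > 0.63.

k = 6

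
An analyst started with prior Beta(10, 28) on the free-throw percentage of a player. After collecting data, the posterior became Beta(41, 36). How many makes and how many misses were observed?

Beta is conjugate to the binomial likelihood: posterior = Beta(α+s, β+f).
Match parameters: s=41−10=31, f=36−28=8.

31 makes and 8 misses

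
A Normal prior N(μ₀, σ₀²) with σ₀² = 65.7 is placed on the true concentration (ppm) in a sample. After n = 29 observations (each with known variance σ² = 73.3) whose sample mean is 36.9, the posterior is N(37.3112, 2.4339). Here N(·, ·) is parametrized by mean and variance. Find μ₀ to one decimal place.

μ₀ = 48.0

With known observation variance, the Normal–Normal posterior has precision τ_n = τ₀ + n/σ² and mean μ_n = (τ₀μ₀ + (n/σ²)x̄)/τ_n.
Here τ₀ = 1/65.7 = 0.015221 and τ_data = 29/73.3 = 0.395634, so τ_n = 0.410855.
Rearranging for μ₀: μ₀ = (μ_n·τ_n − τ_data·x̄)/τ₀ = (37.3112·0.410855 − 0.395634·36.9) / 0.015221 = 0.730598/0.015221 ≈ 48.0.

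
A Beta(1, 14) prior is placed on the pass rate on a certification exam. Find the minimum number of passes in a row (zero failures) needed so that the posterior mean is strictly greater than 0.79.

k = 52

After k passes and 0 failures the posterior is Beta(1+k, 14), with mean (1+k)/(1+14+k).
Set (1+k)/(15+k) > 0.79 and solve: k > (0.79·15 − 1)/(1 − 0.79) = 51.667.
The smallest integer exceeding 51.667 is 52, and checking k=52: (53)/(67) = 0.7910 > 0.79.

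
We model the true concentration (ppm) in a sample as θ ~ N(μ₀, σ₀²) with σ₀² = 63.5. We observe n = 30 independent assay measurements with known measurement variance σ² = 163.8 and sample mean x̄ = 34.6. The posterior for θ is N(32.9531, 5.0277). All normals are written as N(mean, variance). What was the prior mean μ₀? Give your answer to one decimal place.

The posterior mean is a precision-weighted average: μ_n = (τ₀μ₀ + τ_data·x̄)/(τ₀+τ_data), with τ₀=1/σ₀² and τ_data=n/σ².
Here τ₀ = 1/63.5 = 0.015748 and τ_data = 30/163.8 = 0.183150, so τ_n = 0.198898.
Rearranging for μ₀: μ₀ = (μ_n·τ_n − τ_data·x̄)/τ₀ = (32.9531·0.198898 − 0.183150·34.6) / 0.015748 = 0.217316/0.015748 ≈ 13.8.

μ₀ = 13.8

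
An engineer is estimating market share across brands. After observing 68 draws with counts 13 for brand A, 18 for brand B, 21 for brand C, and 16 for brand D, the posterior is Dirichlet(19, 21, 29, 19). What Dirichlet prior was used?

Dirichlet(6, 3, 8, 3)

For a Dirichlet(α) prior with multinomial counts c, the posterior is Dirichlet(α + c) componentwise.
Subtract each count from the matching posterior parameter: 19−13=6, 21−18=3, 29−21=8, 19−16=3.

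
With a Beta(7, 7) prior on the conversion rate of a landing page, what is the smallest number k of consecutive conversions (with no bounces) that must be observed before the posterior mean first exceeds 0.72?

After k conversions and 0 bounces the posterior is Beta(7+k, 7), with mean (7+k)/(7+7+k).
Set (7+k)/(14+k) > 0.72 and solve: k > (0.72·14 − 7)/(1 − 0.72) = 11.000.
The smallest integer exceeding 11.000 is 12, and checking k=12: (19)/(26) = 0.7308 > 0.72.

k = 12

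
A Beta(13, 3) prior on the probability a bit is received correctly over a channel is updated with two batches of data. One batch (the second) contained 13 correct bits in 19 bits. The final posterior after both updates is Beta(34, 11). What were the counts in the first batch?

Sequential conjugate updates are equivalent to a single update on the pooled data, so total successes = posterior α − prior α and total failures = posterior β − prior β.
Total across both batches: 34−13=21 correct bits, 11−3=8 errors.
Subtract the second batch: 21−13=8 correct bits and 8−6=2 errors.

8 correct bits and 2 errors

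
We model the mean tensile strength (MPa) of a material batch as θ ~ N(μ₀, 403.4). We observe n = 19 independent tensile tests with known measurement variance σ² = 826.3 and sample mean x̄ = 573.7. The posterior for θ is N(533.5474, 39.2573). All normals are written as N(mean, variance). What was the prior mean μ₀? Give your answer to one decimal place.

μ₀ = 161.1

With known observation variance, the Normal–Normal posterior has precision τ_n = τ₀ + n/σ² and mean μ_n = (τ₀μ₀ + (n/σ²)x̄)/τ_n.
Here τ₀ = 1/403.4 = 0.002479 and τ_data = 19/826.3 = 0.022994, so τ_n = 0.025473.
Rearranging for μ₀: μ₀ = (μ_n·τ_n − τ_data·x̄)/τ₀ = (533.5474·0.025473 − 0.022994·573.7) / 0.002479 = 0.399395/0.002479 ≈ 161.1.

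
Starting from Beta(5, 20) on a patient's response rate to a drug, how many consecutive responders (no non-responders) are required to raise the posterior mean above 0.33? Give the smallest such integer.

k = 5

After k responders and 0 non-responders the posterior is Beta(5+k, 20), with mean (5+k)/(5+20+k).
Set (5+k)/(25+k) > 0.33 and solve: k > (0.33·25 − 5)/(1 − 0.33) = 4.851.
The smallest integer exceeding 4.851 is 5, and checking k=5: (10)/(30) = 0.3333 > 0.33.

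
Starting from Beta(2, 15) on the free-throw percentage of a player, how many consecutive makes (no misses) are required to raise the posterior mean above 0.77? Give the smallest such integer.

k = 49

After k makes and 0 misses the posterior is Beta(2+k, 15), with mean (2+k)/(2+15+k).
Set (2+k)/(17+k) > 0.77 and solve: k > (0.77·17 − 2)/(1 − 0.77) = 48.217.
The smallest integer exceeding 48.217 is 49, and checking k=49: (51)/(66) = 0.7727 > 0.77.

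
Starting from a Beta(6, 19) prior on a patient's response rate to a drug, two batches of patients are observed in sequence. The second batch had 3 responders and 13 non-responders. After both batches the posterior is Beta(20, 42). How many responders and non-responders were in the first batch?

Sequential conjugate updates are equivalent to a single update on the pooled data, so total successes = posterior α − prior α and total failures = posterior β − prior β.
Total across both batches: 20−6=14 responders, 42−19=23 non-responders.
Subtract the second batch: 14−3=11 responders and 23−13=10 non-responders.

11 responders and 10 non-responders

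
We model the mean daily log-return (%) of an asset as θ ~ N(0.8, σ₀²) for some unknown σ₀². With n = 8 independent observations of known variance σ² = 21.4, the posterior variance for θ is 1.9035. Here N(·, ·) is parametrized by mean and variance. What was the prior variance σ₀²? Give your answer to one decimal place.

σ₀² = 6.6

Posterior precision equals prior precision plus data precision: 1/σ_n² = 1/σ₀² + n/σ².
So 1/σ₀² = 1/1.9035 − 8/21.4 = 0.525348 − 0.373832 = 0.151516.
Hence σ₀² = 1/0.151516 ≈ 6.6.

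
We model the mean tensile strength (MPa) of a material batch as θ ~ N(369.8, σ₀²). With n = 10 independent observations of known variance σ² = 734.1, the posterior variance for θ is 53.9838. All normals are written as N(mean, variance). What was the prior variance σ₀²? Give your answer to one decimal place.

For the Normal–Normal model with known σ², precisions add: τ_n = τ₀ + n/σ².
So 1/σ₀² = 1/53.9838 − 10/734.1 = 0.018524 − 0.013622 = 0.004902.
Hence σ₀² = 1/0.004902 ≈ 204.0.

σ₀² = 204.0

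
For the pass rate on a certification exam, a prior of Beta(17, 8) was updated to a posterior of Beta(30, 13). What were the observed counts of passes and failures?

Under Beta–binomial conjugacy the posterior parameters are (a+s, b+f).
Match parameters: s=30−17=13, f=13−8=5.

13 passes and 5 failures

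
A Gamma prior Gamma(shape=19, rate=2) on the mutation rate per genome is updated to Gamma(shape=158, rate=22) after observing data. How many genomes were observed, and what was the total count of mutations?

A Gamma(α, β) prior (rate parametrization) on a Poisson rate with n observations summing to S gives posterior Gamma(α+S, β+n).
Matching: Σxᵢ = 158 − 19 = 139 and n = 22 − 2 = 20.

n = 20 genomes with total 139 mutations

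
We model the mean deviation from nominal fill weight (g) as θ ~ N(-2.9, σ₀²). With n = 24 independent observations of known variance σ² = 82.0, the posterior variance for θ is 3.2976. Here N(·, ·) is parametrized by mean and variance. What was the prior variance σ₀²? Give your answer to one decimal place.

σ₀² = 94.6

For the Normal–Normal model with known σ², precisions add: τ_n = τ₀ + n/σ².
So 1/σ₀² = 1/3.2976 − 24/82.0 = 0.303251 − 0.292683 = 0.010568.
Hence σ₀² = 1/0.010568 ≈ 94.6.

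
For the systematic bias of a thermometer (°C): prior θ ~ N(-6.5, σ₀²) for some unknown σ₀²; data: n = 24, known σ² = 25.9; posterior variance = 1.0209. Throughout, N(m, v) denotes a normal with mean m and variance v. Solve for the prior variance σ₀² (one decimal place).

σ₀² = 18.9

For the Normal–Normal model with known σ², precisions add: τ_n = τ₀ + n/σ².
So 1/σ₀² = 1/1.0209 − 24/25.9 = 0.979528 − 0.926641 = 0.052887.
Hence σ₀² = 1/0.052887 ≈ 18.9.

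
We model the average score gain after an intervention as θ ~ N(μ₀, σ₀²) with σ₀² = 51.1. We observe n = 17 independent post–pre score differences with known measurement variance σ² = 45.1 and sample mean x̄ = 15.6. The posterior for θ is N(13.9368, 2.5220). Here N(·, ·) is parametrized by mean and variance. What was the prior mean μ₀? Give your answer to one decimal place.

μ₀ = -18.1

With known observation variance, the Normal–Normal posterior has precision τ_n = τ₀ + n/σ² and mean μ_n = (τ₀μ₀ + (n/σ²)x̄)/τ_n.
Here τ₀ = 1/51.1 = 0.019569 and τ_data = 17/45.1 = 0.376940, so τ_n = 0.396509.
Rearranging for μ₀: μ₀ = (μ_n·τ_n − τ_data·x̄)/τ₀ = (13.9368·0.396509 − 0.376940·15.6) / 0.019569 = -0.354197/0.019569 ≈ -18.1.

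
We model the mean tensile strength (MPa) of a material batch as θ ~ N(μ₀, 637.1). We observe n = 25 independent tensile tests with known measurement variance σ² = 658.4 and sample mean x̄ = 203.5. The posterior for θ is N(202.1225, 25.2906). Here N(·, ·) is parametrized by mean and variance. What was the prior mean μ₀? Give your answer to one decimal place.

The posterior mean is a precision-weighted average: μ_n = (τ₀μ₀ + τ_data·x̄)/(τ₀+τ_data), with τ₀=1/σ₀² and τ_data=n/σ².
Here τ₀ = 1/637.1 = 0.001570 and τ_data = 25/658.4 = 0.037971, so τ_n = 0.039541.
Rearranging for μ₀: μ₀ = (μ_n·τ_n − τ_data·x̄)/τ₀ = (202.1225·0.039541 − 0.037971·203.5) / 0.001570 = 0.265027/0.001570 ≈ 168.8.

μ₀ = 168.8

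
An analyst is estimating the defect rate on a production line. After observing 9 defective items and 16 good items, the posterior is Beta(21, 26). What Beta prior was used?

Under Beta–binomial conjugacy the posterior parameters are (a+s, b+f).
Subtract the data counts: 21−9=12, 26−16=10.

Beta(12, 10)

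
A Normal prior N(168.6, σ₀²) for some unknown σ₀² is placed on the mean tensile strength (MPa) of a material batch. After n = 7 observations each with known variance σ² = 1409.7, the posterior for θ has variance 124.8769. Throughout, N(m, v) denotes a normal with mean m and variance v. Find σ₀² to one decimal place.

σ₀² = 328.7

For the Normal–Normal model with known σ², precisions add: τ_n = τ₀ + n/σ².
So 1/σ₀² = 1/124.8769 − 7/1409.7 = 0.008008 − 0.004966 = 0.003042.
Hence σ₀² = 1/0.003042 ≈ 328.7.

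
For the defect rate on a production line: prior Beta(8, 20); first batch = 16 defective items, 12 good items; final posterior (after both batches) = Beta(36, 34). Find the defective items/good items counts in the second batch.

12 defective items and 2 good items

Sequential conjugate updates are equivalent to a single update on the pooled data, so total successes = posterior α − prior α and total failures = posterior β − prior β.
Total across both batches: 36−8=28 defective items, 34−20=14 good items.
Subtract the first batch: 28−16=12 defective items and 14−12=2 good items.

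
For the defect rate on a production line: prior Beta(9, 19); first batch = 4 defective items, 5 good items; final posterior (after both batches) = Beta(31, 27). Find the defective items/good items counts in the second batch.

18 defective items and 3 good items

Because Beta–binomial updating is additive in the counts, the combined data contributed (α_post−α_prior, β_post−β_prior) successes and failures.
Total across both batches: 31−9=22 defective items, 27−19=8 good items.
Subtract the first batch: 22−4=18 defective items and 8−5=3 good items.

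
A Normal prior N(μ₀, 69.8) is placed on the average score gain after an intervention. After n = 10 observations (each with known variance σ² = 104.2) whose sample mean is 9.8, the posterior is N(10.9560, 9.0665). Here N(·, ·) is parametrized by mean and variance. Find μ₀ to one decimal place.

μ₀ = 18.7

With known observation variance, the Normal–Normal posterior has precision τ_n = τ₀ + n/σ² and mean μ_n = (τ₀μ₀ + (n/σ²)x̄)/τ_n.
Here τ₀ = 1/69.8 = 0.014327 and τ_data = 10/104.2 = 0.095969, so τ_n = 0.110296.
Rearranging for μ₀: μ₀ = (μ_n·τ_n − τ_data·x̄)/τ₀ = (10.9560·0.110296 − 0.095969·9.8) / 0.014327 = 0.267907/0.014327 ≈ 18.7.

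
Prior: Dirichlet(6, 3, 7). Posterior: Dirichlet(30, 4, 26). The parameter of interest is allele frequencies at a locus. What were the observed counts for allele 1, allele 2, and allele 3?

For a Dirichlet(α) prior with multinomial counts c, the posterior is Dirichlet(α + c) componentwise.
Counts are posterior − prior componentwise: 30−6=24, 4−3=1, 26−7=19.

counts (24, 1, 19)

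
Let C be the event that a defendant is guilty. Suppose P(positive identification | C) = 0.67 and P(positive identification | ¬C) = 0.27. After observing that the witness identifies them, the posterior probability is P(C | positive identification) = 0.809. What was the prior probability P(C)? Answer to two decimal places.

P(C) = 0.63

Bayes' rule in odds form gives O(C|E) = O(C)·[P(E|C)/P(E|¬C)], hence O(C) = O(C|E)/LR.
Posterior odds = 0.809/(1−0.809) = 4.2356. LR = 0.67/0.27 = 2.4815.
Prior odds = 4.2356/2.4815 = 1.7069, so P(C) = 1.7069/(1+1.7069) ≈ 0.63.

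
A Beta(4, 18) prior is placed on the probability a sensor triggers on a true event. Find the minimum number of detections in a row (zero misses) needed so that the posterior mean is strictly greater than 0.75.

k = 51

After k detections and 0 misses the posterior is Beta(4+k, 18), with mean (4+k)/(4+18+k).
Set (4+k)/(22+k) > 0.75 and solve: k > (0.75·22 − 4)/(1 − 0.75) = 50.000.
The smallest integer exceeding 50.000 is 51.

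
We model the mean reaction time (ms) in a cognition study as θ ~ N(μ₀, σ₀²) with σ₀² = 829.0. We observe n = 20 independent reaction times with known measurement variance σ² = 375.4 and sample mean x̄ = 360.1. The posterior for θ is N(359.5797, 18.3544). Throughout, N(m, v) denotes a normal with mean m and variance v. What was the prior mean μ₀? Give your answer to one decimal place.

The posterior mean is a precision-weighted average: μ_n = (τ₀μ₀ + τ_data·x̄)/(τ₀+τ_data), with τ₀=1/σ₀² and τ_data=n/σ².
Here τ₀ = 1/829.0 = 0.001206 and τ_data = 20/375.4 = 0.053277, so τ_n = 0.054483.
Rearranging for μ₀: μ₀ = (μ_n·τ_n − τ_data·x̄)/τ₀ = (359.5797·0.054483 − 0.053277·360.1) / 0.001206 = 0.405933/0.001206 ≈ 336.6.

μ₀ = 336.6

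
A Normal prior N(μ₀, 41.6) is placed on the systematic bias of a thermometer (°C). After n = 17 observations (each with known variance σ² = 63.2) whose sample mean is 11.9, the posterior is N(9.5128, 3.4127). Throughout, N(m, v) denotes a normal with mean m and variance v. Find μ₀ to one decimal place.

μ₀ = -17.2

With known observation variance, the Normal–Normal posterior has precision τ_n = τ₀ + n/σ² and mean μ_n = (τ₀μ₀ + (n/σ²)x̄)/τ_n.
Here τ₀ = 1/41.6 = 0.024038 and τ_data = 17/63.2 = 0.268987, so τ_n = 0.293025.
Rearranging for μ₀: μ₀ = (μ_n·τ_n − τ_data·x̄)/τ₀ = (9.5128·0.293025 − 0.268987·11.9) / 0.024038 = -0.413457/0.024038 ≈ -17.2.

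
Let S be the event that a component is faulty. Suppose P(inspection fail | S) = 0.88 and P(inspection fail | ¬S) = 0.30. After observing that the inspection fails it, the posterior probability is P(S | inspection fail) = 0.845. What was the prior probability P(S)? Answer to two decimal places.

P(S) = 0.65

Bayes' rule in odds form gives O(S|E) = O(S)·[P(E|S)/P(E|¬S)], hence O(S) = O(S|E)/LR.
Posterior odds = 0.845/(1−0.845) = 5.4516. LR = 0.88/0.30 = 2.9333.
Prior odds = 5.4516/2.9333 = 1.8585, so P(S) = 1.8585/(1+1.8585) ≈ 0.65.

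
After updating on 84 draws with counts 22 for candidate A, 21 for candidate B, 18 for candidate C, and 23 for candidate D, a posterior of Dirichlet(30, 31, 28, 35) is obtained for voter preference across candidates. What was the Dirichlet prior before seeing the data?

For a Dirichlet(α) prior with multinomial counts c, the posterior is Dirichlet(α + c) componentwise.
Subtract each count from the matching posterior parameter: 30−22=8, 31−21=10, 28−18=10, 35−23=12.

Dirichlet(8, 10, 10, 12)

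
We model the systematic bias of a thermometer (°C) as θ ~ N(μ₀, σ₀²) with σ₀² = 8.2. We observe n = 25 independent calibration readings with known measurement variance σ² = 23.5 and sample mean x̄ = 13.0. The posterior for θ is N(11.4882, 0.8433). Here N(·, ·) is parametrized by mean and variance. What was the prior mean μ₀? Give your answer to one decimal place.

μ₀ = -1.7

With known observation variance, the Normal–Normal posterior has precision τ_n = τ₀ + n/σ² and mean μ_n = (τ₀μ₀ + (n/σ²)x̄)/τ_n.
Here τ₀ = 1/8.2 = 0.121951 and τ_data = 25/23.5 = 1.063830, so τ_n = 1.185781.
Rearranging for μ₀: μ₀ = (μ_n·τ_n − τ_data·x̄)/τ₀ = (11.4882·1.185781 − 1.063830·13.0) / 0.121951 = -0.207301/0.121951 ≈ -1.7.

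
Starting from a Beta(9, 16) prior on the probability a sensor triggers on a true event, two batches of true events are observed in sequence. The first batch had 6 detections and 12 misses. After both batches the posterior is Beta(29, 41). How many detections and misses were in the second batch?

14 detections and 13 misses

Because Beta–binomial updating is additive in the counts, the combined data contributed (α_post−α_prior, β_post−β_prior) successes and failures.
Total across both batches: 29−9=20 detections, 41−16=25 misses.
Subtract the first batch: 20−6=14 detections and 25−12=13 misses.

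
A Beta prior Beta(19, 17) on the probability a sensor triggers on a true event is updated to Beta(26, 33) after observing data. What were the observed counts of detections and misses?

7 detections and 16 misses

A Beta(α, β) prior with s successes and f failures in binomial data gives a Beta(α+s, β+f) posterior.
Match parameters: s=26−19=7, f=33−17=16.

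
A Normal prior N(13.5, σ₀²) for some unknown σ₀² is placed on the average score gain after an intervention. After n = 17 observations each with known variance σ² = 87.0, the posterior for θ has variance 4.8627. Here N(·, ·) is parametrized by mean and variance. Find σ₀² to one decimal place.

σ₀² = 97.6

For the Normal–Normal model with known σ², precisions add: τ_n = τ₀ + n/σ².
So 1/σ₀² = 1/4.8627 − 17/87.0 = 0.205647 − 0.195402 = 0.010245.
Hence σ₀² = 1/0.010245 ≈ 97.6.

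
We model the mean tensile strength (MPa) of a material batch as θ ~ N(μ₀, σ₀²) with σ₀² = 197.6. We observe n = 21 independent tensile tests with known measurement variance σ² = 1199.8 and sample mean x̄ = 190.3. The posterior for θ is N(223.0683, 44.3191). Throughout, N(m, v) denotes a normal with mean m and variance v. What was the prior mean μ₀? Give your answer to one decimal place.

With known observation variance, the Normal–Normal posterior has precision τ_n = τ₀ + n/σ² and mean μ_n = (τ₀μ₀ + (n/σ²)x̄)/τ_n.
Here τ₀ = 1/197.6 = 0.005061 and τ_data = 21/1199.8 = 0.017503, so τ_n = 0.022564.
Rearranging for μ₀: μ₀ = (μ_n·τ_n − τ_data·x̄)/τ₀ = (223.0683·0.022564 − 0.017503·190.3) / 0.005061 = 1.702492/0.005061 ≈ 336.4.

μ₀ = 336.4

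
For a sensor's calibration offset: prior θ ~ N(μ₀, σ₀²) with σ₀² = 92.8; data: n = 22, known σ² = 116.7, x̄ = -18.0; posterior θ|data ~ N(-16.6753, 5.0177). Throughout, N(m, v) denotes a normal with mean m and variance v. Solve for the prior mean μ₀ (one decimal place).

The posterior mean is a precision-weighted average: μ_n = (τ₀μ₀ + τ_data·x̄)/(τ₀+τ_data), with τ₀=1/σ₀² and τ_data=n/σ².
Here τ₀ = 1/92.8 = 0.010776 and τ_data = 22/116.7 = 0.188518, so τ_n = 0.199294.
Rearranging for μ₀: μ₀ = (μ_n·τ_n − τ_data·x̄)/τ₀ = (-16.6753·0.199294 − 0.188518·-18.0) / 0.010776 = 0.070037/0.010776 ≈ 6.5.

μ₀ = 6.5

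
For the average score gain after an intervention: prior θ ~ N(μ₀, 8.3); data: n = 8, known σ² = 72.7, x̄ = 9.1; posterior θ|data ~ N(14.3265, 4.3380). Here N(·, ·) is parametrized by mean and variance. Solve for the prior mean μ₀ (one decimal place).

μ₀ = 19.1

With known observation variance, the Normal–Normal posterior has precision τ_n = τ₀ + n/σ² and mean μ_n = (τ₀μ₀ + (n/σ²)x̄)/τ_n.
Here τ₀ = 1/8.3 = 0.120482 and τ_data = 8/72.7 = 0.110041, so τ_n = 0.230523.
Rearranging for μ₀: μ₀ = (μ_n·τ_n − τ_data·x̄)/τ₀ = (14.3265·0.230523 − 0.110041·9.1) / 0.120482 = 2.301215/0.120482 ≈ 19.1.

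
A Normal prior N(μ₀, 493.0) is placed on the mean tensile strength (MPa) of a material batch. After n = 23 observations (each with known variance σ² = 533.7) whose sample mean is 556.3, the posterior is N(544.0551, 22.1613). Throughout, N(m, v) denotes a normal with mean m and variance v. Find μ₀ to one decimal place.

The posterior mean is a precision-weighted average: μ_n = (τ₀μ₀ + τ_data·x̄)/(τ₀+τ_data), with τ₀=1/σ₀² and τ_data=n/σ².
Here τ₀ = 1/493.0 = 0.002028 and τ_data = 23/533.7 = 0.043095, so τ_n = 0.045123.
Rearranging for μ₀: μ₀ = (μ_n·τ_n − τ_data·x̄)/τ₀ = (544.0551·0.045123 − 0.043095·556.3) / 0.002028 = 0.575650/0.002028 ≈ 283.9.

μ₀ = 283.9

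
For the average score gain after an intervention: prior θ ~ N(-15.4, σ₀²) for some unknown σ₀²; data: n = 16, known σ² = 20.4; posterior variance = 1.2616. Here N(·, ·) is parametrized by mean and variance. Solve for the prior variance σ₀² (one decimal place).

For the Normal–Normal model with known σ², precisions add: τ_n = τ₀ + n/σ².
So 1/σ₀² = 1/1.2616 − 16/20.4 = 0.792644 − 0.784314 = 0.008330.
Hence σ₀² = 1/0.008330 ≈ 120.0.

σ₀² = 120.0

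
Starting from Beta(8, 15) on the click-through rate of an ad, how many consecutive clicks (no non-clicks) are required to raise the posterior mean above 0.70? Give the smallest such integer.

k = 28

After k clicks and 0 non-clicks the posterior is Beta(8+k, 15), with mean (8+k)/(8+15+k).
Set (8+k)/(23+k) > 0.70 and solve: k > (0.70·23 − 8)/(1 − 0.70) = 27.000.
The smallest integer exceeding 27.000 is 28.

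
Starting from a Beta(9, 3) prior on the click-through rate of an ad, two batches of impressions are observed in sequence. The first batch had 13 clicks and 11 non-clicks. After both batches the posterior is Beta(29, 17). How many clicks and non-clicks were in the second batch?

7 clicks and 3 non-clicks

Sequential conjugate updates are equivalent to a single update on the pooled data, so total successes = posterior α − prior α and total failures = posterior β − prior β.
Total across both batches: 29−9=20 clicks, 17−3=14 non-clicks.
Subtract the first batch: 20−13=7 clicks and 14−11=3 non-clicks.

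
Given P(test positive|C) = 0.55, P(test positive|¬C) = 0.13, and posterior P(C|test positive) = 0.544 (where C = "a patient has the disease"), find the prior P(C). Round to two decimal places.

Bayes' rule in odds form gives O(C|E) = O(C)·[P(E|C)/P(E|¬C)], hence O(C) = O(C|E)/LR.
Posterior odds = 0.544/(1−0.544) = 1.1930. LR = 0.55/0.13 = 4.2308.
Prior odds = 1.1930/4.2308 = 0.2820, so P(C) = 0.2820/(1+0.2820) ≈ 0.22.

P(C) = 0.22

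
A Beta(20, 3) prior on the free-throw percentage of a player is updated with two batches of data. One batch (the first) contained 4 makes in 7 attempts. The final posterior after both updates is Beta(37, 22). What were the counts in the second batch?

Because Beta–binomial updating is additive in the counts, the combined data contributed (α_post−α_prior, β_post−β_prior) successes and failures.
Total across both batches: 37−20=17 makes, 22−3=19 misses.
Subtract the first batch: 17−4=13 makes and 19−3=16 misses.

13 makes and 16 misses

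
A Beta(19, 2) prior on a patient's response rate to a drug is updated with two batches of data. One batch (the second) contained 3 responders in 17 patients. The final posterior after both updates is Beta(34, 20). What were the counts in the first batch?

Because Beta–binomial updating is additive in the counts, the combined data contributed (α_post−α_prior, β_post−β_prior) successes and failures.
Total across both batches: 34−19=15 responders, 20−2=18 non-responders.
Subtract the second batch: 15−3=12 responders and 18−14=4 non-responders.

12 responders and 4 non-responders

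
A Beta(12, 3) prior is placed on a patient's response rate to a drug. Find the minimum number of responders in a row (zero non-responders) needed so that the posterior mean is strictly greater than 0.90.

k = 16

After k responders and 0 non-responders the posterior is Beta(12+k, 3), with mean (12+k)/(12+3+k).
Set (12+k)/(15+k) > 0.90 and solve: k > (0.90·15 − 12)/(1 − 0.90) = 15.000.
The smallest integer exceeding 15.000 is 16, and checking k=16: (28)/(31) = 0.9032 > 0.90.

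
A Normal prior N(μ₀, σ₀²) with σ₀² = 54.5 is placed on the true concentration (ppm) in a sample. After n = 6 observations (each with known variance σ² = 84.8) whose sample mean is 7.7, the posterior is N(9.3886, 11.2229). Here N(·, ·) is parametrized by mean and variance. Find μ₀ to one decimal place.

With known observation variance, the Normal–Normal posterior has precision τ_n = τ₀ + n/σ² and mean μ_n = (τ₀μ₀ + (n/σ²)x̄)/τ_n.
Here τ₀ = 1/54.5 = 0.018349 and τ_data = 6/84.8 = 0.070755, so τ_n = 0.089104.
Rearranging for μ₀: μ₀ = (μ_n·τ_n − τ_data·x̄)/τ₀ = (9.3886·0.089104 − 0.070755·7.7) / 0.018349 = 0.291748/0.018349 ≈ 15.9.

μ₀ = 15.9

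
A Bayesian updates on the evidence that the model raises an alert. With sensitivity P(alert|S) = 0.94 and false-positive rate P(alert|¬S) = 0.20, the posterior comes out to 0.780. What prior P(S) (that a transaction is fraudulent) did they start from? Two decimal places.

In odds form, posterior odds = prior odds × likelihood ratio, so prior odds = posterior odds ÷ LR.
Posterior odds = 0.780/(1−0.780) = 3.5455. LR = 0.94/0.20 = 4.7000.
Prior odds = 3.5455/4.7000 = 0.7544, so P(S) = 0.7544/(1+0.7544) ≈ 0.43.

P(S) = 0.43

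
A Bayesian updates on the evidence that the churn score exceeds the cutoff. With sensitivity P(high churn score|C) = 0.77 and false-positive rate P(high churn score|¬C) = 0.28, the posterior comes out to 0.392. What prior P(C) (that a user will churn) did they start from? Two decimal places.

In odds form, posterior odds = prior odds × likelihood ratio, so prior odds = posterior odds ÷ LR.
Posterior odds = 0.392/(1−0.392) = 0.6447. LR = 0.77/0.28 = 2.7500.
Prior odds = 0.6447/2.7500 = 0.2344, so P(C) = 0.2344/(1+0.2344) ≈ 0.19.

P(C) = 0.19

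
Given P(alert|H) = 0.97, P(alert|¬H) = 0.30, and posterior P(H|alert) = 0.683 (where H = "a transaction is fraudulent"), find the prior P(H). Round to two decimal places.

Bayes' rule in odds form gives O(H|E) = O(H)·[P(E|H)/P(E|¬H)], hence O(H) = O(H|E)/LR.
Posterior odds = 0.683/(1−0.683) = 2.1546. LR = 0.97/0.30 = 3.2333.
Prior odds = 2.1546/3.2333 = 0.6664, so P(H) = 0.6664/(1+0.6664) ≈ 0.40.

P(H) = 0.40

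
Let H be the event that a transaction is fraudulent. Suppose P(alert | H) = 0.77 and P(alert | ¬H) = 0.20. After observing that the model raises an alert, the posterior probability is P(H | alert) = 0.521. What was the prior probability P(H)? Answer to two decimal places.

In odds form, posterior odds = prior odds × likelihood ratio, so prior odds = posterior odds ÷ LR.
Posterior odds = 0.521/(1−0.521) = 1.0877. LR = 0.77/0.20 = 3.8500.
Prior odds = 1.0877/3.8500 = 0.2825, so P(H) = 0.2825/(1+0.2825) ≈ 0.22.

P(H) = 0.22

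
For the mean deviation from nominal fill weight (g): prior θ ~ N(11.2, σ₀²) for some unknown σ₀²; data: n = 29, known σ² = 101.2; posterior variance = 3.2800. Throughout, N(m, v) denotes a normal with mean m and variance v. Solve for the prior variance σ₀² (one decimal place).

σ₀² = 54.6

Posterior precision equals prior precision plus data precision: 1/σ_n² = 1/σ₀² + n/σ².
So 1/σ₀² = 1/3.2800 − 29/101.2 = 0.304878 − 0.286561 = 0.018317.
Hence σ₀² = 1/0.018317 ≈ 54.6.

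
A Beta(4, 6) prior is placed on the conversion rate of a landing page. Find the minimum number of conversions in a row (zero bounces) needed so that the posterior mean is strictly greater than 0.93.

After k conversions and 0 bounces the posterior is Beta(4+k, 6), with mean (4+k)/(4+6+k).
Set (4+k)/(10+k) > 0.93 and solve: k > (0.93·10 − 4)/(1 − 0.93) = 75.714.
The smallest integer exceeding 75.714 is 76.

k = 76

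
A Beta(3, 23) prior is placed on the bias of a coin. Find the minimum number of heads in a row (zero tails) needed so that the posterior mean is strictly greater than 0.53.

k = 23

After k heads and 0 tails the posterior is Beta(3+k, 23), with mean (3+k)/(3+23+k).
Set (3+k)/(26+k) > 0.53 and solve: k > (0.53·26 − 3)/(1 − 0.53) = 22.936.
The smallest integer exceeding 22.936 is 23, and checking k=23: (26)/(49) = 0.5306 > 0.53.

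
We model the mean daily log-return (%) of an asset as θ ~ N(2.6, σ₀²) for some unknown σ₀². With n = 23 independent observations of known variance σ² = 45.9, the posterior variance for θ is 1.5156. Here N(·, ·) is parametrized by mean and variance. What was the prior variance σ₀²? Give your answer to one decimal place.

σ₀² = 6.3

Posterior precision equals prior precision plus data precision: 1/σ_n² = 1/σ₀² + n/σ².
So 1/σ₀² = 1/1.5156 − 23/45.9 = 0.659805 − 0.501089 = 0.158716.
Hence σ₀² = 1/0.158716 ≈ 6.3.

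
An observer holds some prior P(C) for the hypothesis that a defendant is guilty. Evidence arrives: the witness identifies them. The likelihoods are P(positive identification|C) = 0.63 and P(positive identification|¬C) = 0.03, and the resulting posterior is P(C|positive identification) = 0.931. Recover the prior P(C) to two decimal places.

Bayes' rule in odds form gives O(C|E) = O(C)·[P(E|C)/P(E|¬C)], hence O(C) = O(C|E)/LR.
Posterior odds = 0.931/(1−0.931) = 13.4928. LR = 0.63/0.03 = 21.0000.
Prior odds = 13.4928/21.0000 = 0.6425, so P(C) = 0.6425/(1+0.6425) ≈ 0.39.

P(C) = 0.39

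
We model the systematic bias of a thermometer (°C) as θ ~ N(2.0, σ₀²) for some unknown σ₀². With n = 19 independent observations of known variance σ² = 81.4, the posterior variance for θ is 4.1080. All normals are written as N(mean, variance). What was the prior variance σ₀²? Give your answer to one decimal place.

For the Normal–Normal model with known σ², precisions add: τ_n = τ₀ + n/σ².
So 1/σ₀² = 1/4.1080 − 19/81.4 = 0.243427 − 0.233415 = 0.010012.
Hence σ₀² = 1/0.010012 ≈ 99.9.

σ₀² = 99.9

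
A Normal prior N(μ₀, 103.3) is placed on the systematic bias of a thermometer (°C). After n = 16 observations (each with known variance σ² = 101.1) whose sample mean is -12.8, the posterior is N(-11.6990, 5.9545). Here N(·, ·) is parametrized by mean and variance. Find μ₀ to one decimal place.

The posterior mean is a precision-weighted average: μ_n = (τ₀μ₀ + τ_data·x̄)/(τ₀+τ_data), with τ₀=1/σ₀² and τ_data=n/σ².
Here τ₀ = 1/103.3 = 0.009681 and τ_data = 16/101.1 = 0.158259, so τ_n = 0.167940.
Rearranging for μ₀: μ₀ = (μ_n·τ_n − τ_data·x̄)/τ₀ = (-11.6990·0.167940 − 0.158259·-12.8) / 0.009681 = 0.060985/0.009681 ≈ 6.3.

μ₀ = 6.3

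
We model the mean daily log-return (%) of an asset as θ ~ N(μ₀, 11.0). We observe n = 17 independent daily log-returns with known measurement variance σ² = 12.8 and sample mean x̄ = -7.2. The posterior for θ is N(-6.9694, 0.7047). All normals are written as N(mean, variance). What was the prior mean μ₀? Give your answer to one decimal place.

With known observation variance, the Normal–Normal posterior has precision τ_n = τ₀ + n/σ² and mean μ_n = (τ₀μ₀ + (n/σ²)x̄)/τ_n.
Here τ₀ = 1/11.0 = 0.090909 and τ_data = 17/12.8 = 1.328125, so τ_n = 1.419034.
Rearranging for μ₀: μ₀ = (μ_n·τ_n − τ_data·x̄)/τ₀ = (-6.9694·1.419034 − 1.328125·-7.2) / 0.090909 = -0.327316/0.090909 ≈ -3.6.

μ₀ = -3.6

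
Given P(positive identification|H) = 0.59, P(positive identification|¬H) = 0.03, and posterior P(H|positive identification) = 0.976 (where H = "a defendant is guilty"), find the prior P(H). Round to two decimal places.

In odds form, posterior odds = prior odds × likelihood ratio, so prior odds = posterior odds ÷ LR.
Posterior odds = 0.976/(1−0.976) = 40.6667. LR = 0.59/0.03 = 19.6667.
Prior odds = 40.6667/19.6667 = 2.0678, so P(H) = 2.0678/(1+2.0678) ≈ 0.67.

P(H) = 0.67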